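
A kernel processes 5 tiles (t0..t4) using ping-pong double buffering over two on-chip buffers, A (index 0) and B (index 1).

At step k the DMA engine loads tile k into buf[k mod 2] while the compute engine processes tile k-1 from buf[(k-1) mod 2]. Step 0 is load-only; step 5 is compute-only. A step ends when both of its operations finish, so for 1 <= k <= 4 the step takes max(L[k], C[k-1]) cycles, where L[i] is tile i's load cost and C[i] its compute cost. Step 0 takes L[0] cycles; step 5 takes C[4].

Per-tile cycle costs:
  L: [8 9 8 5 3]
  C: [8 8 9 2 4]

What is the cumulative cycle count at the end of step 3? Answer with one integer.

k=0 load=t0/8c comp=- wait=8 total=8
k=1 load=t1/9c comp=t0/8c wait=9 total=17
k=2 load=t2/8c comp=t1/8c wait=8 total=25
k=3 load=t3/5c comp=t2/9c wait=9 total=34
k=4 load=t4/3c comp=t3/2c wait=3 total=37
k=5 load=- comp=t4/4c wait=4 total=41

end_cycle[3] = 34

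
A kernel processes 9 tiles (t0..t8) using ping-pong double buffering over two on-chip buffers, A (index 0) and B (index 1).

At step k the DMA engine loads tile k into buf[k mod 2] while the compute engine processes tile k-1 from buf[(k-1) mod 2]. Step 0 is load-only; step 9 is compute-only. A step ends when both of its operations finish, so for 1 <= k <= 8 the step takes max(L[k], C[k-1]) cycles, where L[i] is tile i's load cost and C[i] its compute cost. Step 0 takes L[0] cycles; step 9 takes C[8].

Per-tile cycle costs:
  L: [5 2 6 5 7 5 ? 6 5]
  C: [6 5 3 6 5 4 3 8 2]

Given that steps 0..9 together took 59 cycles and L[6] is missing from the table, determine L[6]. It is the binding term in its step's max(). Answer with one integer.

step 0 = dur = L[0]=5 = 5
step 1 = dur = max(L[1]=2, C[0]=6) = 6
step 2 = dur = max(L[2]=6, C[1]=5) = 6
step 3 = dur = max(L[3]=5, C[2]=3) = 5
step 4 = dur = max(L[4]=7, C[3]=6) = 7
step 5 = dur = max(L[5]=5, C[4]=5) = 5
step 6 = dur = max(L[6]=?, C[5]=4) = L[6]  (unknown; binding)
step 7 = dur = max(L[7]=6, C[6]=3) = 6
step 8 = dur = max(L[8]=5, C[7]=8) = 8
step 9 = dur = C[8]=2 = 2
sum of known step durations = 50
dur[6] = total - known = 59 - 50 = 9
L[6] is the binding max in step 6, so L[6] = dur[6] = 9

L[6] = 9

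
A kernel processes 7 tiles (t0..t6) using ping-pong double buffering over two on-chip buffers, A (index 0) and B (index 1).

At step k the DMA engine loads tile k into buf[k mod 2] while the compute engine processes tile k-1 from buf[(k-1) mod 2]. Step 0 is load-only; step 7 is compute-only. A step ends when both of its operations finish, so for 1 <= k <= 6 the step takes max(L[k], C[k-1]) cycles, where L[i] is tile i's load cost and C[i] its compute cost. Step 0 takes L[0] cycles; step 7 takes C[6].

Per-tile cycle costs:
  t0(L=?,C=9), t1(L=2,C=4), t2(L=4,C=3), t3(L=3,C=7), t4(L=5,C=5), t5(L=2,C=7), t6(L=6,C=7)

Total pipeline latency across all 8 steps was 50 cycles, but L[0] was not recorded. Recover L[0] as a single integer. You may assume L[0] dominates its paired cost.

step 0 | dur = L[0]=? = L[0]  (unknown; binding)
step 1 | dur = max(L[1]=2, C[0]=9) = 9
step 2 | dur = max(L[2]=4, C[1]=4) = 4
step 3 | dur = max(L[3]=3, C[2]=3) = 3
step 4 | dur = max(L[4]=5, C[3]=7) = 7
step 5 | dur = max(L[5]=2, C[4]=5) = 5
step 6 | dur = max(L[6]=6, C[5]=7) = 7
step 7 | dur = C[6]=7 = 7
sum of known step durations = 42
dur[0] = total - known = 50 - 42 = 8
L[0] is the binding max in step 0, so L[0] = dur[0] = 8

L[0] = 8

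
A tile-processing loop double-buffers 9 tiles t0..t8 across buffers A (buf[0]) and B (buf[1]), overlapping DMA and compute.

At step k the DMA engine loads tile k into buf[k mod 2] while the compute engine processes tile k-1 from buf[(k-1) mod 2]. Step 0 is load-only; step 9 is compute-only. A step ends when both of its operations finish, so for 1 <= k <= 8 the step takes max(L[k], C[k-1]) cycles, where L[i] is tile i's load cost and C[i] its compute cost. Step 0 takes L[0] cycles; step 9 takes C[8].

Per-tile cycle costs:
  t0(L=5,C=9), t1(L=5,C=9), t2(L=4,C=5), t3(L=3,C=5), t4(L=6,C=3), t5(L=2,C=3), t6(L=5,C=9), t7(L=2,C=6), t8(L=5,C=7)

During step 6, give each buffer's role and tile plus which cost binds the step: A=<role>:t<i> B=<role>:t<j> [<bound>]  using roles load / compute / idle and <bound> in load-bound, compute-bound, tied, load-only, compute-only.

step 6: A=load:t6 B=compute:t5 [load-bound]

step 0: L[0]=5 → dur=5, Σ=5 | A=load:t0 B=idle [load-only]
step 1: L[1]=5 C[0]=9 → dur=9, Σ=14 | A=compute:t0 B=load:t1 [compute-bound]
step 2: L[2]=4 C[1]=9 → dur=9, Σ=23 | A=load:t2 B=compute:t1 [compute-bound]
step 3: L[3]=3 C[2]=5 → dur=5, Σ=28 | A=compute:t2 B=load:t3 [compute-bound]
step 4: L[4]=6 C[3]=5 → dur=6, Σ=34 | A=load:t4 B=compute:t3 [load-bound]
step 5: L[5]=2 C[4]=3 → dur=3, Σ=37 | A=compute:t4 B=load:t5 [compute-bound]
step 6: L[6]=5 C[5]=3 → dur=5, Σ=42 | A=load:t6 B=compute:t5 [load-bound]
step 7: L[7]=2 C[6]=9 → dur=9, Σ=51 | A=compute:t6 B=load:t7 [compute-bound]
step 8: L[8]=5 C[7]=6 → dur=6, Σ=57 | A=load:t8 B=compute:t7 [compute-bound]
step 9: C[8]=7 → dur=7, Σ=64 | A=compute:t8 B=idle [compute-only]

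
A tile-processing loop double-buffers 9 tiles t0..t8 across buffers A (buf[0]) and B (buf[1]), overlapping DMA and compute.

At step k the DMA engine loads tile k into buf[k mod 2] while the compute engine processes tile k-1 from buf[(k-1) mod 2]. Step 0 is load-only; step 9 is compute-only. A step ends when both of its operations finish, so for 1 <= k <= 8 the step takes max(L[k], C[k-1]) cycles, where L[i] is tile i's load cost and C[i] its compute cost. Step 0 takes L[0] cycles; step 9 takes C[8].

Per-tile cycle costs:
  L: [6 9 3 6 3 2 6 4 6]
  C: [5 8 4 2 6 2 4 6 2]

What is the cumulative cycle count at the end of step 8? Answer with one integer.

end_cycle[8] = 54

[0] DMA t0→A (6c) ∥ CU idle ⇒ 6c, clock 6
[1] DMA t1→B (9c) ∥ CU A:t0 (5c) ⇒ 9c, clock 15
[2] DMA t2→A (3c) ∥ CU B:t1 (8c) ⇒ 8c, clock 23
[3] DMA t3→B (6c) ∥ CU A:t2 (4c) ⇒ 6c, clock 29
[4] DMA t4→A (3c) ∥ CU B:t3 (2c) ⇒ 3c, clock 32
[5] DMA t5→B (2c) ∥ CU A:t4 (6c) ⇒ 6c, clock 38
[6] DMA t6→A (6c) ∥ CU B:t5 (2c) ⇒ 6c, clock 44
[7] DMA t7→B (4c) ∥ CU A:t6 (4c) ⇒ 4c, clock 48
[8] DMA t8→A (6c) ∥ CU B:t7 (6c) ⇒ 6c, clock 54
[9] DMA idle ∥ CU A:t8 (2c) ⇒ 2c, clock 56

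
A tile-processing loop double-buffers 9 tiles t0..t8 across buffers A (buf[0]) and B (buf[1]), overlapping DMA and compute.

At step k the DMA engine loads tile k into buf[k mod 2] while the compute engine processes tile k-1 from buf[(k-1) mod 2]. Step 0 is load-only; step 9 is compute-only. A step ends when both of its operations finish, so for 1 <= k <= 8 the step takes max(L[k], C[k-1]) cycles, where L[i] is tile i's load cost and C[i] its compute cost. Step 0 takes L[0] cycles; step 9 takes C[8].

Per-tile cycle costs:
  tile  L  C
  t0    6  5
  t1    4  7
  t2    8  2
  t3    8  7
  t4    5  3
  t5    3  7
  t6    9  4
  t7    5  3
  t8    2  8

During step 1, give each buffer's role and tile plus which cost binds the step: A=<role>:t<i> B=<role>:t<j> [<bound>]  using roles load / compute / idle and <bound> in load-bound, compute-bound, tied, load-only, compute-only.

step 0: L[0]=6 → dur=6, Σ=6 | A=load:t0 B=idle [load-only]
step 1: L[1]=4 C[0]=5 → dur=5, Σ=11 | A=compute:t0 B=load:t1 [compute-bound]
step 2: L[2]=8 C[1]=7 → dur=8, Σ=19 | A=load:t2 B=compute:t1 [load-bound]
step 3: L[3]=8 C[2]=2 → dur=8, Σ=27 | A=compute:t2 B=load:t3 [load-bound]
step 4: L[4]=5 C[3]=7 → dur=7, Σ=34 | A=load:t4 B=compute:t3 [compute-bound]
step 5: L[5]=3 C[4]=3 → dur=3, Σ=37 | A=compute:t4 B=load:t5 [tied]
step 6: L[6]=9 C[5]=7 → dur=9, Σ=46 | A=load:t6 B=compute:t5 [load-bound]
step 7: L[7]=5 C[6]=4 → dur=5, Σ=51 | A=compute:t6 B=load:t7 [load-bound]
step 8: L[8]=2 C[7]=3 → dur=3, Σ=54 | A=load:t8 B=compute:t7 [compute-bound]
step 9: C[8]=8 → dur=8, Σ=62 | A=compute:t8 B=idle [compute-only]

step 1: A=compute:t0 B=load:t1 [compute-bound]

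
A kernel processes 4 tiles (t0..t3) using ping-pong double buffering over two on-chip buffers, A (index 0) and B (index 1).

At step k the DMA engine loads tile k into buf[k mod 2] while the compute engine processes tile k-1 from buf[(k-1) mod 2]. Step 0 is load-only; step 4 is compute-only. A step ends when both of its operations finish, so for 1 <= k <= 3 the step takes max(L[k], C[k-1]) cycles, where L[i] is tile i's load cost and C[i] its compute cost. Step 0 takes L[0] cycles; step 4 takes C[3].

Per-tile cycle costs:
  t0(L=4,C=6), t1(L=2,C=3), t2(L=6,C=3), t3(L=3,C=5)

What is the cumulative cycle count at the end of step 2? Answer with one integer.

k=0 load=t0/4c comp=- wait=4 total=4
k=1 load=t1/2c comp=t0/6c wait=6 total=10
k=2 load=t2/6c comp=t1/3c wait=6 total=16
k=3 load=t3/3c comp=t2/3c wait=3 total=19
k=4 load=- comp=t3/5c wait=5 total=24

end_cycle[2] = 16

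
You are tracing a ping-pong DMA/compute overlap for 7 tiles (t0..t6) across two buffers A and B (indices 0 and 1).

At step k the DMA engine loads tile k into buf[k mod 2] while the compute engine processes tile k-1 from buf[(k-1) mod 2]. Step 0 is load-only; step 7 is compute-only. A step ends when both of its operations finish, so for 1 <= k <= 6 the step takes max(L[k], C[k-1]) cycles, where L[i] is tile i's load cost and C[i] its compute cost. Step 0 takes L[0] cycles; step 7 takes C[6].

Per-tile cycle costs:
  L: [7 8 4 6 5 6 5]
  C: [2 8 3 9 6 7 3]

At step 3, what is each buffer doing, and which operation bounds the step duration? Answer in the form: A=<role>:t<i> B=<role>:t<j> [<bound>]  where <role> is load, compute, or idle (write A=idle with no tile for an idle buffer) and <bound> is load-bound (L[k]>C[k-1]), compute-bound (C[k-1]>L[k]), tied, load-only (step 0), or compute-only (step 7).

step 3: A=compute:t2 B=load:t3 [load-bound]

  0. 7=7c; end=7; A:t0 B:-
  1. max(8,2)=8c; end=15; A:t0 B:t1
  2. max(4,8)=8c; end=23; A:t2 B:t1
  3. max(6,3)=6c; end=29; A:t2 B:t3
  4. max(5,9)=9c; end=38; A:t4 B:t3
  5. max(6,6)=6c; end=44; A:t4 B:t5
  6. max(5,7)=7c; end=51; A:t6 B:t5
  7. 3=3c; end=54; A:t6 B:t5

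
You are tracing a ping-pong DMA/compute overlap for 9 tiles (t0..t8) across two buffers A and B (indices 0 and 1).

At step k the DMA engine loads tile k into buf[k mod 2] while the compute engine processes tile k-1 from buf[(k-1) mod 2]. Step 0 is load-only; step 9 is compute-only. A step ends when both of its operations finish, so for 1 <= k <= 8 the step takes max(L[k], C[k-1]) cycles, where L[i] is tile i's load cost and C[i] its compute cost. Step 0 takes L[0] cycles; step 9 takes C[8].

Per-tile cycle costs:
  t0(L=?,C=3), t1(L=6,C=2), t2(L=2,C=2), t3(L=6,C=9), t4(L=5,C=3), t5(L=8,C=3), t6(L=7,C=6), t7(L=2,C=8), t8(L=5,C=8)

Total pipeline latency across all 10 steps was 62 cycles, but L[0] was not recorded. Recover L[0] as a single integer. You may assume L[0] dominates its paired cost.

step 0 = dur = L[0]=? = L[0]  (unknown; binding)
step 1 = dur = max(L[1]=6, C[0]=3) = 6
step 2 = dur = max(L[2]=2, C[1]=2) = 2
step 3 = dur = max(L[3]=6, C[2]=2) = 6
step 4 = dur = max(L[4]=5, C[3]=9) = 9
step 5 = dur = max(L[5]=8, C[4]=3) = 8
step 6 = dur = max(L[6]=7, C[5]=3) = 7
step 7 = dur = max(L[7]=2, C[6]=6) = 6
step 8 = dur = max(L[8]=5, C[7]=8) = 8
step 9 = dur = C[8]=8 = 8
sum of known step durations = 60
dur[0] = total - known = 62 - 60 = 2
L[0] is the binding max in step 0, so L[0] = dur[0] = 2

L[0] = 2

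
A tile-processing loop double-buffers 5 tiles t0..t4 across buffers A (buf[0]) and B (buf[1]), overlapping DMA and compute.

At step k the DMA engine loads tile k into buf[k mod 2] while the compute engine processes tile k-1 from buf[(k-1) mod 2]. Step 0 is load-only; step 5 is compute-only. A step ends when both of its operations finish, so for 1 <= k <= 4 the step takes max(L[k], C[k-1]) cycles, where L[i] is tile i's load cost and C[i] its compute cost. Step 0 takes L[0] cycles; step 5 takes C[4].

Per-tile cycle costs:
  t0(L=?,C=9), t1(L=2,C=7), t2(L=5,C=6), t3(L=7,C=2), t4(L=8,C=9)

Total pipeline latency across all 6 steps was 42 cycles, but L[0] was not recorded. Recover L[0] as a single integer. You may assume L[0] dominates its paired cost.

L[0] = 2

step 0 | dur = L[0]=? = L[0]  (unknown; binding)
step 1 | dur = max(L[1]=2, C[0]=9) = 9
step 2 | dur = max(L[2]=5, C[1]=7) = 7
step 3 | dur = max(L[3]=7, C[2]=6) = 7
step 4 | dur = max(L[4]=8, C[3]=2) = 8
step 5 | dur = C[4]=9 = 9
sum of known step durations = 40
dur[0] = total - known = 42 - 40 = 2
L[0] is the binding max in step 0, so L[0] = dur[0] = 2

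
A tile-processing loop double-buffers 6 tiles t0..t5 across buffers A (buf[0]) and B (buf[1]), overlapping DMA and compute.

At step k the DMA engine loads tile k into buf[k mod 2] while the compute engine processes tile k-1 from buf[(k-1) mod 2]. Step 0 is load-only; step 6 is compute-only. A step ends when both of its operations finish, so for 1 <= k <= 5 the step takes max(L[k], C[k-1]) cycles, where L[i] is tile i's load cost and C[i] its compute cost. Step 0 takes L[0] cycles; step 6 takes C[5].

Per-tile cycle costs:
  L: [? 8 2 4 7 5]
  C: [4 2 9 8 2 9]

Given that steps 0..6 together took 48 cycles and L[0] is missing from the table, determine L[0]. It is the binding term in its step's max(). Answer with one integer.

step 0 → dur = L[0]=? = L[0]  (unknown; binding)
step 1 → dur = max(L[1]=8, C[0]=4) = 8
step 2 → dur = max(L[2]=2, C[1]=2) = 2
step 3 → dur = max(L[3]=4, C[2]=9) = 9
step 4 → dur = max(L[4]=7, C[3]=8) = 8
step 5 → dur = max(L[5]=5, C[4]=2) = 5
step 6 → dur = C[5]=9 = 9
sum of known step durations = 41
dur[0] = total - known = 48 - 41 = 7
L[0] is the binding max in step 0, so L[0] = dur[0] = 7

L[0] = 7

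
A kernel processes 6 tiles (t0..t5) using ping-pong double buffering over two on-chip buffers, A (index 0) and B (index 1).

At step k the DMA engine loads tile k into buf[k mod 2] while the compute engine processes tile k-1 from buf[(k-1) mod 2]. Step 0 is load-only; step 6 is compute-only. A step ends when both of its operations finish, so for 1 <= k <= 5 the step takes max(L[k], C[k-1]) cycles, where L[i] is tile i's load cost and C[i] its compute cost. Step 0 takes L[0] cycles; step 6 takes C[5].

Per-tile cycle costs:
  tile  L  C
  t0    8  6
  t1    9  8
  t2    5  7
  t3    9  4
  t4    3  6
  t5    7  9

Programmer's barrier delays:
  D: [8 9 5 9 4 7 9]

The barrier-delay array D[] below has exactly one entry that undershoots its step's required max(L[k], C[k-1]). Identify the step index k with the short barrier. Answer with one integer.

hazard at step 2

k=0 barrier L[0]=8→8c, D[0]=8 ok
k=1 barrier max(L[1]=9,C[0]=6)→9c, D[1]=9 ok
k=2 barrier max(L[2]=5,C[1]=8)→8c, D[2]=5 SHORT
k=3 barrier max(L[3]=9,C[2]=7)→9c, D[3]=9 ok
k=4 barrier max(L[4]=3,C[3]=4)→4c, D[4]=4 ok
k=5 barrier max(L[5]=7,C[4]=6)→7c, D[5]=7 ok
k=6 barrier C[5]=9→9c, D[6]=9 ok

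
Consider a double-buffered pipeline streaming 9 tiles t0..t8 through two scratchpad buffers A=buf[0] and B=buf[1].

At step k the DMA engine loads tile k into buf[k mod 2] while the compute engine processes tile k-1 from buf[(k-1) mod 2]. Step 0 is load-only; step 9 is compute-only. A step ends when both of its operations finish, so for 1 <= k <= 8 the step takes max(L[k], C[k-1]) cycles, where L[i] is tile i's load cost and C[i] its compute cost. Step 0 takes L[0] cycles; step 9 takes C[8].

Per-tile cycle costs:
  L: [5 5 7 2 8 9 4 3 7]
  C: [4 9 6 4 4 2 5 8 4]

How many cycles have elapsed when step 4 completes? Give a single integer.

k=0 load=t0/5c comp=- wait=5 total=5
k=1 load=t1/5c comp=t0/4c wait=5 total=10
k=2 load=t2/7c comp=t1/9c wait=9 total=19
k=3 load=t3/2c comp=t2/6c wait=6 total=25
k=4 load=t4/8c comp=t3/4c wait=8 total=33
k=5 load=t5/9c comp=t4/4c wait=9 total=42
k=6 load=t6/4c comp=t5/2c wait=4 total=46
k=7 load=t7/3c comp=t6/5c wait=5 total=51
k=8 load=t8/7c comp=t7/8c wait=8 total=59
k=9 load=- comp=t8/4c wait=4 total=63

end_cycle[4] = 33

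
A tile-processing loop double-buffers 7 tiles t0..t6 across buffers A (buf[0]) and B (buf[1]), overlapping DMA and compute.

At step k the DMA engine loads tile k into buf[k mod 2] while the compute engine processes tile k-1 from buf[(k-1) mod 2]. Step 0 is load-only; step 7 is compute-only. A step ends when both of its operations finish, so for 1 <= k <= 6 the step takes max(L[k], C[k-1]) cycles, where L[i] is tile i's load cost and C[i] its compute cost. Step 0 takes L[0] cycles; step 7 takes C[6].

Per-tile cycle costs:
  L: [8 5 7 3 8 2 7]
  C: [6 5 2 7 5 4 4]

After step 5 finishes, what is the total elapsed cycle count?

end_cycle[5] = 37

  0. 8=8c; end=8; A:t0 B:-
  1. max(5,6)=6c; end=14; A:t0 B:t1
  2. max(7,5)=7c; end=21; A:t2 B:t1
  3. max(3,2)=3c; end=24; A:t2 B:t3
  4. max(8,7)=8c; end=32; A:t4 B:t3
  5. max(2,5)=5c; end=37; A:t4 B:t5
  6. max(7,4)=7c; end=44; A:t6 B:t5
  7. 4=4c; end=48; A:t6 B:t5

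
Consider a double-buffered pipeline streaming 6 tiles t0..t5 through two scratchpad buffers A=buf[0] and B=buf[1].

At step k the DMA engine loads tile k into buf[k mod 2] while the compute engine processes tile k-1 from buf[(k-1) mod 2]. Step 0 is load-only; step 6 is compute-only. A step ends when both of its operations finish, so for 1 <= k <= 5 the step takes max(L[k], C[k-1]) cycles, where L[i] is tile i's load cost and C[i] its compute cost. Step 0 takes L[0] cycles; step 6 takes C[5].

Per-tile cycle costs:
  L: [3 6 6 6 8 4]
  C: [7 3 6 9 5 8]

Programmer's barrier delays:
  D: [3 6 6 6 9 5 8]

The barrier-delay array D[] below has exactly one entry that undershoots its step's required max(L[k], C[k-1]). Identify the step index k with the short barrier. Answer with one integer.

step 0: need L[0]=3 = 3; D[0]=3 ok
step 1: need max(L[1]=6,C[0]=7) = 7; D[1]=6 SHORT
step 2: need max(L[2]=6,C[1]=3) = 6; D[2]=6 ok
step 3: need max(L[3]=6,C[2]=6) = 6; D[3]=6 ok
step 4: need max(L[4]=8,C[3]=9) = 9; D[4]=9 ok
step 5: need max(L[5]=4,C[4]=5) = 5; D[5]=5 ok
step 6: need C[5]=8 = 8; D[6]=8 ok

hazard at step 1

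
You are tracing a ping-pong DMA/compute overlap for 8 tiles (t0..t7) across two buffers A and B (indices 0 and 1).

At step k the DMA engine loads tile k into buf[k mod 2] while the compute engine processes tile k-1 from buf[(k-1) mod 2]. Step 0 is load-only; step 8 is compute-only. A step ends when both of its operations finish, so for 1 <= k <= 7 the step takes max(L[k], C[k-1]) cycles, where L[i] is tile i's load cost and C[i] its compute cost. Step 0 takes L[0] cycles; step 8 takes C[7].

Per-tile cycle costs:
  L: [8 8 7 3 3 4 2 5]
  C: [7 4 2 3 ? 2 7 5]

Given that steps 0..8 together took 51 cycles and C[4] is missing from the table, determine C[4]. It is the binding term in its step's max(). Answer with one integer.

step 0 | dur = L[0]=8 = 8
step 1 | dur = max(L[1]=8, C[0]=7) = 8
step 2 | dur = max(L[2]=7, C[1]=4) = 7
step 3 | dur = max(L[3]=3, C[2]=2) = 3
step 4 | dur = max(L[4]=3, C[3]=3) = 3
step 5 | dur = max(L[5]=4, C[4]=?) = C[4]  (unknown; binding)
step 6 | dur = max(L[6]=2, C[5]=2) = 2
step 7 | dur = max(L[7]=5, C[6]=7) = 7
step 8 | dur = C[7]=5 = 5
sum of known step durations = 43
dur[5] = total - known = 51 - 43 = 8
C[4] is the binding max in step 5, so C[4] = dur[5] = 8

C[4] = 8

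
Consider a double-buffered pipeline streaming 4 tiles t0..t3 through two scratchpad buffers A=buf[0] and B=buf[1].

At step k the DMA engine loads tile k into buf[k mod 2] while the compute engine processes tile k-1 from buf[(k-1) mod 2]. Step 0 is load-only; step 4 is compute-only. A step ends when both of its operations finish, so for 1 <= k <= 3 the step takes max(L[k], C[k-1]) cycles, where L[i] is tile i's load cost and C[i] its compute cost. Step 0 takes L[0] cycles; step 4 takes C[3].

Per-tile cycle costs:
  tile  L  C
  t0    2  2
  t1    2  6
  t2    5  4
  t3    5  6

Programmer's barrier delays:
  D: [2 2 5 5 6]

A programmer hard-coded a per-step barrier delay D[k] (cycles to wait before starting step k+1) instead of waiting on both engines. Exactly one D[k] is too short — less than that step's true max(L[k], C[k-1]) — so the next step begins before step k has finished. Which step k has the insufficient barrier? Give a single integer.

k=0 barrier L[0]=2→2c, D[0]=2 ok
k=1 barrier max(L[1]=2,C[0]=2)→2c, D[1]=2 ok
k=2 barrier max(L[2]=5,C[1]=6)→6c, D[2]=5 SHORT
k=3 barrier max(L[3]=5,C[2]=4)→5c, D[3]=5 ok
k=4 barrier C[3]=6→6c, D[4]=6 ok

hazard at step 2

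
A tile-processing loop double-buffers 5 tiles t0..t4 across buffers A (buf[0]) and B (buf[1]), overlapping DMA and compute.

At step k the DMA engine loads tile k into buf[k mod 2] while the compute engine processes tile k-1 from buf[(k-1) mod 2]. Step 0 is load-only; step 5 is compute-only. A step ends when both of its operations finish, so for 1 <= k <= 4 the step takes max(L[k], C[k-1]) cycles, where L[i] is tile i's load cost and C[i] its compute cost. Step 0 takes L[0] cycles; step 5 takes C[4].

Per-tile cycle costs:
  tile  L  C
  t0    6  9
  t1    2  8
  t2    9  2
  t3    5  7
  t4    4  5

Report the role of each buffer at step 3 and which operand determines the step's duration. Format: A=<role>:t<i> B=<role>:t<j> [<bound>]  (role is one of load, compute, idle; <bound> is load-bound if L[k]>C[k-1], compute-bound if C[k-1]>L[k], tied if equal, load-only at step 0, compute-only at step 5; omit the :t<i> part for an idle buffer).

step 3: A=compute:t2 B=load:t3 [load-bound]

step 0: L[0]=6 → dur=6, Σ=6 | A=load:t0 B=idle [load-only]
step 1: L[1]=2 C[0]=9 → dur=9, Σ=15 | A=compute:t0 B=load:t1 [compute-bound]
step 2: L[2]=9 C[1]=8 → dur=9, Σ=24 | A=load:t2 B=compute:t1 [load-bound]
step 3: L[3]=5 C[2]=2 → dur=5, Σ=29 | A=compute:t2 B=load:t3 [load-bound]
step 4: L[4]=4 C[3]=7 → dur=7, Σ=36 | A=load:t4 B=compute:t3 [compute-bound]
step 5: C[4]=5 → dur=5, Σ=41 | A=compute:t4 B=idle [compute-only]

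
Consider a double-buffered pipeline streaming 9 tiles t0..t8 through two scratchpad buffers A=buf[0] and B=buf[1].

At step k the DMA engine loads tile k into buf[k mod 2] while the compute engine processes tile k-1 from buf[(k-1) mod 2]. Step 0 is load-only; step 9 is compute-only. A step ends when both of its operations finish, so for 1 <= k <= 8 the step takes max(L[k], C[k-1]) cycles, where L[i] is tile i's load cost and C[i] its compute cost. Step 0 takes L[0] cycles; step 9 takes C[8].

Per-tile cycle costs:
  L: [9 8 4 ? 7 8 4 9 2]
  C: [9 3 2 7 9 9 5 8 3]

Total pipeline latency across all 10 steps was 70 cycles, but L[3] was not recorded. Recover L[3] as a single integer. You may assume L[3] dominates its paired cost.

L[3] = 3

step 0 = dur = L[0]=9 = 9
step 1 = dur = max(L[1]=8, C[0]=9) = 9
step 2 = dur = max(L[2]=4, C[1]=3) = 4
step 3 = dur = max(L[3]=?, C[2]=2) = L[3]  (unknown; binding)
step 4 = dur = max(L[4]=7, C[3]=7) = 7
step 5 = dur = max(L[5]=8, C[4]=9) = 9
step 6 = dur = max(L[6]=4, C[5]=9) = 9
step 7 = dur = max(L[7]=9, C[6]=5) = 9
step 8 = dur = max(L[8]=2, C[7]=8) = 8
step 9 = dur = C[8]=3 = 3
sum of known step durations = 67
dur[3] = total - known = 70 - 67 = 3
L[3] is the binding max in step 3, so L[3] = dur[3] = 3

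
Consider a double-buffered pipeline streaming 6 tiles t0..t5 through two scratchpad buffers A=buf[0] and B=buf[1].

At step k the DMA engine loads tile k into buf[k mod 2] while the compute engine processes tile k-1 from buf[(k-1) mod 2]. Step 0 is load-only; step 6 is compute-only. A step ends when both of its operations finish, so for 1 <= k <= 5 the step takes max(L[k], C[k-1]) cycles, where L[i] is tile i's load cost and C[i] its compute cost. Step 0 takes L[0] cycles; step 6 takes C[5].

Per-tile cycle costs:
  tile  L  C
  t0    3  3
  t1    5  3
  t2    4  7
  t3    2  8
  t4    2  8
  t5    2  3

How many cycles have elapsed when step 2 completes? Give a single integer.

k=0 load=t0/3c comp=- wait=3 total=3
k=1 load=t1/5c comp=t0/3c wait=5 total=8
k=2 load=t2/4c comp=t1/3c wait=4 total=12
k=3 load=t3/2c comp=t2/7c wait=7 total=19
k=4 load=t4/2c comp=t3/8c wait=8 total=27
k=5 load=t5/2c comp=t4/8c wait=8 total=35
k=6 load=- comp=t5/3c wait=3 total=38

end_cycle[2] = 12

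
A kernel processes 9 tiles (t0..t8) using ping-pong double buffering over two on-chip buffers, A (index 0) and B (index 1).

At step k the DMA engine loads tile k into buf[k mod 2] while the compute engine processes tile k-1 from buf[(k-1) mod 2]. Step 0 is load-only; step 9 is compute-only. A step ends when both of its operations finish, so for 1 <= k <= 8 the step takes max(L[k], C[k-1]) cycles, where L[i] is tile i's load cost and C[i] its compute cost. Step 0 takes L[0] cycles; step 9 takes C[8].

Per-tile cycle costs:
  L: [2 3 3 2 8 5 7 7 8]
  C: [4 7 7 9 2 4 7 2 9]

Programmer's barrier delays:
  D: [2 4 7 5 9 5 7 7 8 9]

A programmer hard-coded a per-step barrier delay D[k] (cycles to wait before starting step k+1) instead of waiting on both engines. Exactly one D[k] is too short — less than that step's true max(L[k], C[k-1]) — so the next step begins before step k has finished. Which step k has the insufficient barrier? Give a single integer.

hazard at step 3

k=0 barrier L[0]=2→2c, D[0]=2 ok
k=1 barrier max(L[1]=3,C[0]=4)→4c, D[1]=4 ok
k=2 barrier max(L[2]=3,C[1]=7)→7c, D[2]=7 ok
k=3 barrier max(L[3]=2,C[2]=7)→7c, D[3]=5 SHORT
k=4 barrier max(L[4]=8,C[3]=9)→9c, D[4]=9 ok
k=5 barrier max(L[5]=5,C[4]=2)→5c, D[5]=5 ok
k=6 barrier max(L[6]=7,C[5]=4)→7c, D[6]=7 ok
k=7 barrier max(L[7]=7,C[6]=7)→7c, D[7]=7 ok
k=8 barrier max(L[8]=8,C[7]=2)→8c, D[8]=8 ok
k=9 barrier C[8]=9→9c, D[9]=9 ok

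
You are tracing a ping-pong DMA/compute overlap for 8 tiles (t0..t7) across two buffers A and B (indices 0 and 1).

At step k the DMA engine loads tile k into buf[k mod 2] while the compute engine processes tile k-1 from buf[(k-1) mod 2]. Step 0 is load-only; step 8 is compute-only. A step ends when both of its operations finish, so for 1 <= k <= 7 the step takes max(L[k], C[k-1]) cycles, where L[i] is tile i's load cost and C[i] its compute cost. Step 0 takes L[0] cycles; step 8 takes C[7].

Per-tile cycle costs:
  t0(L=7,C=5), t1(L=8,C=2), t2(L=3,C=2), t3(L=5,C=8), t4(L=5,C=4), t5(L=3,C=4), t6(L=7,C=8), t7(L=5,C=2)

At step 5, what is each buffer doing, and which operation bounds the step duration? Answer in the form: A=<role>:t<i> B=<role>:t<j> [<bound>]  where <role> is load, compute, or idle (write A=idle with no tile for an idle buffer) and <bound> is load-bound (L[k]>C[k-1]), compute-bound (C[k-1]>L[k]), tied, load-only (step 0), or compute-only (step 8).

step 5: A=compute:t4 B=load:t5 [compute-bound]

  0. 7=7c; end=7; A:t0 B:-
  1. max(8,5)=8c; end=15; A:t0 B:t1
  2. max(3,2)=3c; end=18; A:t2 B:t1
  3. max(5,2)=5c; end=23; A:t2 B:t3
  4. max(5,8)=8c; end=31; A:t4 B:t3
  5. max(3,4)=4c; end=35; A:t4 B:t5
  6. max(7,4)=7c; end=42; A:t6 B:t5
  7. max(5,8)=8c; end=50; A:t6 B:t7
  8. 2=2c; end=52; A:t6 B:t7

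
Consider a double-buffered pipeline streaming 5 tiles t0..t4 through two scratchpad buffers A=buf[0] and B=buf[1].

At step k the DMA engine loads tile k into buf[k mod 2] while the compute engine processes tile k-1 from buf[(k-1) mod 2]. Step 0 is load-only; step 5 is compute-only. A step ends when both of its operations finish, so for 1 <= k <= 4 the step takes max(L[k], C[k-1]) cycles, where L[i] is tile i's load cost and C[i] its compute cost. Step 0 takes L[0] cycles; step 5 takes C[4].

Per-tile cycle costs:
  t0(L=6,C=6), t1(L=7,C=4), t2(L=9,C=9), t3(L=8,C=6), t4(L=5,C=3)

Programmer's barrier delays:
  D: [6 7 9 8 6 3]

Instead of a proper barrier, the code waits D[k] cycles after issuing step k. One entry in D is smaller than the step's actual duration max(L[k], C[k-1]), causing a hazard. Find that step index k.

hazard at step 3

[0] required=L[0]=6=6 vs D=6 ok
[1] required=max(L[1]=7,C[0]=6)=7 vs D=7 ok
[2] required=max(L[2]=9,C[1]=4)=9 vs D=9 ok
[3] required=max(L[3]=8,C[2]=9)=9 vs D=8 SHORT
[4] required=max(L[4]=5,C[3]=6)=6 vs D=6 ok
[5] required=C[4]=3=3 vs D=3 ok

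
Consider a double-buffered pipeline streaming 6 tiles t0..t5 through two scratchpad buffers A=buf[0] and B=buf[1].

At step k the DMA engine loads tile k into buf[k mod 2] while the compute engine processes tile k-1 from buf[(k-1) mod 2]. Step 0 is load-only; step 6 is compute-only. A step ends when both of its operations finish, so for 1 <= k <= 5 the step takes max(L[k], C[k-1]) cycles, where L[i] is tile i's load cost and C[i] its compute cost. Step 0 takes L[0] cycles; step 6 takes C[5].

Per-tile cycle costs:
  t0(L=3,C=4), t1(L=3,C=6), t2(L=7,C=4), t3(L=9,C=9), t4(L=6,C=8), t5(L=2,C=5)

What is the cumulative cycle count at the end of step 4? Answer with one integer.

step 0: L[0]=3 → dur=3, Σ=3 | A=load:t0 B=idle [load-only]
step 1: L[1]=3 C[0]=4 → dur=4, Σ=7 | A=compute:t0 B=load:t1 [compute-bound]
step 2: L[2]=7 C[1]=6 → dur=7, Σ=14 | A=load:t2 B=compute:t1 [load-bound]
step 3: L[3]=9 C[2]=4 → dur=9, Σ=23 | A=compute:t2 B=load:t3 [load-bound]
step 4: L[4]=6 C[3]=9 → dur=9, Σ=32 | A=load:t4 B=compute:t3 [compute-bound]
step 5: L[5]=2 C[4]=8 → dur=8, Σ=40 | A=compute:t4 B=load:t5 [compute-bound]
step 6: C[5]=5 → dur=5, Σ=45 | A=idle B=compute:t5 [compute-only]

end_cycle[4] = 32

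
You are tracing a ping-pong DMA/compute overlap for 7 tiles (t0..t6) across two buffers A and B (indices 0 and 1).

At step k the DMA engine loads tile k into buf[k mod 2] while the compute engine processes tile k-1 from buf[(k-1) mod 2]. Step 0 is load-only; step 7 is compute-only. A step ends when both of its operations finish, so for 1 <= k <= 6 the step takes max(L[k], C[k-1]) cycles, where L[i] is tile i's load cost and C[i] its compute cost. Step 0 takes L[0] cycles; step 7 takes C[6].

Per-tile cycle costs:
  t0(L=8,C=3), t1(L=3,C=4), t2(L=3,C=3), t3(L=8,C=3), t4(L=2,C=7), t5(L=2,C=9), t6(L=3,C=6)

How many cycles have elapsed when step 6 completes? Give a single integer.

end_cycle[6] = 42

[0] DMA t0→A (8c) ∥ CU idle ⇒ 8c, clock 8
[1] DMA t1→B (3c) ∥ CU A:t0 (3c) ⇒ 3c, clock 11
[2] DMA t2→A (3c) ∥ CU B:t1 (4c) ⇒ 4c, clock 15
[3] DMA t3→B (8c) ∥ CU A:t2 (3c) ⇒ 8c, clock 23
[4] DMA t4→A (2c) ∥ CU B:t3 (3c) ⇒ 3c, clock 26
[5] DMA t5→B (2c) ∥ CU A:t4 (7c) ⇒ 7c, clock 33
[6] DMA t6→A (3c) ∥ CU B:t5 (9c) ⇒ 9c, clock 42
[7] DMA idle ∥ CU A:t6 (6c) ⇒ 6c, clock 48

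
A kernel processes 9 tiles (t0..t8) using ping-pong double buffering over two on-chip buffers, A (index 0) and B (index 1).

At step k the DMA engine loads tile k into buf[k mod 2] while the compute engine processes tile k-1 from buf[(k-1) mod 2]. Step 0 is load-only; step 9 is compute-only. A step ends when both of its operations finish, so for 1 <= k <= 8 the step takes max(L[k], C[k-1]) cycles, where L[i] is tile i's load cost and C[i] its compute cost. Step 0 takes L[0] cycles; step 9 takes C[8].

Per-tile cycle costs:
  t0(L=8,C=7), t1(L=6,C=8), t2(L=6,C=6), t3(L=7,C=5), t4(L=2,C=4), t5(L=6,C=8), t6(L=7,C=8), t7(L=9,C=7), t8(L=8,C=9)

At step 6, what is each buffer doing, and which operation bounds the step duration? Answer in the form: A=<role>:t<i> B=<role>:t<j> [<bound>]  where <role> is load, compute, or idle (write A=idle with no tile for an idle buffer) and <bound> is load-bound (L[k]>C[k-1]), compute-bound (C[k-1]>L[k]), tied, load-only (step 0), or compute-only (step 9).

step 0: L[0]=8 → dur=8, Σ=8 | A=load:t0 B=idle [load-only]
step 1: L[1]=6 C[0]=7 → dur=7, Σ=15 | A=compute:t0 B=load:t1 [compute-bound]
step 2: L[2]=6 C[1]=8 → dur=8, Σ=23 | A=load:t2 B=compute:t1 [compute-bound]
step 3: L[3]=7 C[2]=6 → dur=7, Σ=30 | A=compute:t2 B=load:t3 [load-bound]
step 4: L[4]=2 C[3]=5 → dur=5, Σ=35 | A=load:t4 B=compute:t3 [compute-bound]
step 5: L[5]=6 C[4]=4 → dur=6, Σ=41 | A=compute:t4 B=load:t5 [load-bound]
step 6: L[6]=7 C[5]=8 → dur=8, Σ=49 | A=load:t6 B=compute:t5 [compute-bound]
step 7: L[7]=9 C[6]=8 → dur=9, Σ=58 | A=compute:t6 B=load:t7 [load-bound]
step 8: L[8]=8 C[7]=7 → dur=8, Σ=66 | A=load:t8 B=compute:t7 [load-bound]
step 9: C[8]=9 → dur=9, Σ=75 | A=compute:t8 B=idle [compute-only]

step 6: A=load:t6 B=compute:t5 [compute-bound]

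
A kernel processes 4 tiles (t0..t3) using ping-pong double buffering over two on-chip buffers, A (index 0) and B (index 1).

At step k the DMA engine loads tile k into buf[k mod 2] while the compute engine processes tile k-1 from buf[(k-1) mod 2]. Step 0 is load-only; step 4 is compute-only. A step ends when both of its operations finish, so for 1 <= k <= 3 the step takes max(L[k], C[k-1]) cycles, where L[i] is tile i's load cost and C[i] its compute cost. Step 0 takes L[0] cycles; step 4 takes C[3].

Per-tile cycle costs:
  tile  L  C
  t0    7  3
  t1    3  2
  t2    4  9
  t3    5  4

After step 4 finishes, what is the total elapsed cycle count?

k=0 load=t0/7c comp=- wait=7 total=7
k=1 load=t1/3c comp=t0/3c wait=3 total=10
k=2 load=t2/4c comp=t1/2c wait=4 total=14
k=3 load=t3/5c comp=t2/9c wait=9 total=23
k=4 load=- comp=t3/4c wait=4 total=27

end_cycle[4] = 27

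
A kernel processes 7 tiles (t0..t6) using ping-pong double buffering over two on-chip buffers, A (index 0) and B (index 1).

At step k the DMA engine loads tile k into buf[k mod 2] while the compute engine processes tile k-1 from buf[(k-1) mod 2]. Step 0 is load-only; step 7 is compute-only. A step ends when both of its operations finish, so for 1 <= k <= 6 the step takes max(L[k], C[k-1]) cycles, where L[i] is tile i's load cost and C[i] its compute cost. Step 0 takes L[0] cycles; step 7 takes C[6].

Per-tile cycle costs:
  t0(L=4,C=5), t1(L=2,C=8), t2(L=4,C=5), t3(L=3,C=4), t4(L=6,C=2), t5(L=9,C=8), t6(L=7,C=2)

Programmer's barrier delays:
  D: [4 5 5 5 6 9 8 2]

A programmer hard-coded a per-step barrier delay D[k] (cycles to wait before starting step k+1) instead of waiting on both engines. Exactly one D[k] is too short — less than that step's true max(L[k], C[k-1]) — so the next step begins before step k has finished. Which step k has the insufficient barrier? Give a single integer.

hazard at step 2

step 0: need L[0]=4 = 4; D[0]=4 ok
step 1: need max(L[1]=2,C[0]=5) = 5; D[1]=5 ok
step 2: need max(L[2]=4,C[1]=8) = 8; D[2]=5 SHORT
step 3: need max(L[3]=3,C[2]=5) = 5; D[3]=5 ok
step 4: need max(L[4]=6,C[3]=4) = 6; D[4]=6 ok
step 5: need max(L[5]=9,C[4]=2) = 9; D[5]=9 ok
step 6: need max(L[6]=7,C[5]=8) = 8; D[6]=8 ok
step 7: need C[6]=2 = 2; D[7]=2 ok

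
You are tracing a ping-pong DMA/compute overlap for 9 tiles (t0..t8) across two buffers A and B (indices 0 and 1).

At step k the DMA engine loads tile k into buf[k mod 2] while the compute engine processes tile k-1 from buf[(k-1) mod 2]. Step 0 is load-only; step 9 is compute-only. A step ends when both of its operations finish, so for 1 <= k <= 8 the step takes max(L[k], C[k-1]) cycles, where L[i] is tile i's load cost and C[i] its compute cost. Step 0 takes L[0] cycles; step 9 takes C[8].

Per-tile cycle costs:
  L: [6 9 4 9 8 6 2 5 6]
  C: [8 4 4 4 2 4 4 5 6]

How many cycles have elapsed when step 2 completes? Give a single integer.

  0. 6=6c; end=6; A:t0 B:-
  1. max(9,8)=9c; end=15; A:t0 B:t1
  2. max(4,4)=4c; end=19; A:t2 B:t1
  3. max(9,4)=9c; end=28; A:t2 B:t3
  4. max(8,4)=8c; end=36; A:t4 B:t3
  5. max(6,2)=6c; end=42; A:t4 B:t5
  6. max(2,4)=4c; end=46; A:t6 B:t5
  7. max(5,4)=5c; end=51; A:t6 B:t7
  8. max(6,5)=6c; end=57; A:t8 B:t7
  9. 6=6c; end=63; A:t8 B:t7

end_cycle[2] = 19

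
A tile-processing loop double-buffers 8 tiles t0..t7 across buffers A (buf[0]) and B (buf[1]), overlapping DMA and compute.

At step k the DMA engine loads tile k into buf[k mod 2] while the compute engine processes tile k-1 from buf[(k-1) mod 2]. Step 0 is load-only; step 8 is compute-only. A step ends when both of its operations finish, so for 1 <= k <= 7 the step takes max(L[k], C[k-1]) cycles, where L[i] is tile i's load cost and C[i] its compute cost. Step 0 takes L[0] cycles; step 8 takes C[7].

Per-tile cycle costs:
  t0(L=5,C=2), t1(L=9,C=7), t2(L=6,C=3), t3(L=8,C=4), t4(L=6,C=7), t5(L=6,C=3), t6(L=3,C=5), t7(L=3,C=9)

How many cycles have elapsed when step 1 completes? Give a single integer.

[0] DMA t0→A (5c) ∥ CU idle ⇒ 5c, clock 5
[1] DMA t1→B (9c) ∥ CU A:t0 (2c) ⇒ 9c, clock 14
[2] DMA t2→A (6c) ∥ CU B:t1 (7c) ⇒ 7c, clock 21
[3] DMA t3→B (8c) ∥ CU A:t2 (3c) ⇒ 8c, clock 29
[4] DMA t4→A (6c) ∥ CU B:t3 (4c) ⇒ 6c, clock 35
[5] DMA t5→B (6c) ∥ CU A:t4 (7c) ⇒ 7c, clock 42
[6] DMA t6→A (3c) ∥ CU B:t5 (3c) ⇒ 3c, clock 45
[7] DMA t7→B (3c) ∥ CU A:t6 (5c) ⇒ 5c, clock 50
[8] DMA idle ∥ CU B:t7 (9c) ⇒ 9c, clock 59

end_cycle[1] = 14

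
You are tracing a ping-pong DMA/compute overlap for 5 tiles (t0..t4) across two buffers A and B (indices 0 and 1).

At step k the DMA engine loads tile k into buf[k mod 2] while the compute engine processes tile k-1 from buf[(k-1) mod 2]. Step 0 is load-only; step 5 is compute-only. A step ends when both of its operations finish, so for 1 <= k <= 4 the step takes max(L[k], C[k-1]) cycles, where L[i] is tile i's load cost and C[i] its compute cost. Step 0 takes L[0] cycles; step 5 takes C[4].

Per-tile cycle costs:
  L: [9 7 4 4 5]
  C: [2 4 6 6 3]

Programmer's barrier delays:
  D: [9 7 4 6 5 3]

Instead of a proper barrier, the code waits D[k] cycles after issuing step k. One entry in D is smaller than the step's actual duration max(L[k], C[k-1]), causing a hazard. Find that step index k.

step 0: need L[0]=9 = 9; D[0]=9 ok
step 1: need max(L[1]=7,C[0]=2) = 7; D[1]=7 ok
step 2: need max(L[2]=4,C[1]=4) = 4; D[2]=4 ok
step 3: need max(L[3]=4,C[2]=6) = 6; D[3]=6 ok
step 4: need max(L[4]=5,C[3]=6) = 6; D[4]=5 SHORT
step 5: need C[4]=3 = 3; D[5]=3 ok

hazard at step 4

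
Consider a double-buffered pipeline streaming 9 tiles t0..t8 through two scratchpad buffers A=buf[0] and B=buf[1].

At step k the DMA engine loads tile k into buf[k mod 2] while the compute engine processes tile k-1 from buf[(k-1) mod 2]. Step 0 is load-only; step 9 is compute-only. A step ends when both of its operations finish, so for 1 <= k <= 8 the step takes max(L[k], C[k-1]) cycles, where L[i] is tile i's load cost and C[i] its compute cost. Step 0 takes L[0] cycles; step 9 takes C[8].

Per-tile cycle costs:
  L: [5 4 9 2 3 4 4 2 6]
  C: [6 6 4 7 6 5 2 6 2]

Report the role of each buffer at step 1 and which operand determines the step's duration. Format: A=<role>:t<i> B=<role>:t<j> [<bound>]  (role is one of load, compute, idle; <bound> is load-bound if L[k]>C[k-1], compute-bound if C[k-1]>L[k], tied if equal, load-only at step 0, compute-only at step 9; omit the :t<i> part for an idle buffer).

  0. 5=5c; end=5; A:t0 B:-
  1. max(4,6)=6c; end=11; A:t0 B:t1
  2. max(9,6)=9c; end=20; A:t2 B:t1
  3. max(2,4)=4c; end=24; A:t2 B:t3
  4. max(3,7)=7c; end=31; A:t4 B:t3
  5. max(4,6)=6c; end=37; A:t4 B:t5
  6. max(4,5)=5c; end=42; A:t6 B:t5
  7. max(2,2)=2c; end=44; A:t6 B:t7
  8. max(6,6)=6c; end=50; A:t8 B:t7
  9. 2=2c; end=52; A:t8 B:t7

step 1: A=compute:t0 B=load:t1 [compute-bound]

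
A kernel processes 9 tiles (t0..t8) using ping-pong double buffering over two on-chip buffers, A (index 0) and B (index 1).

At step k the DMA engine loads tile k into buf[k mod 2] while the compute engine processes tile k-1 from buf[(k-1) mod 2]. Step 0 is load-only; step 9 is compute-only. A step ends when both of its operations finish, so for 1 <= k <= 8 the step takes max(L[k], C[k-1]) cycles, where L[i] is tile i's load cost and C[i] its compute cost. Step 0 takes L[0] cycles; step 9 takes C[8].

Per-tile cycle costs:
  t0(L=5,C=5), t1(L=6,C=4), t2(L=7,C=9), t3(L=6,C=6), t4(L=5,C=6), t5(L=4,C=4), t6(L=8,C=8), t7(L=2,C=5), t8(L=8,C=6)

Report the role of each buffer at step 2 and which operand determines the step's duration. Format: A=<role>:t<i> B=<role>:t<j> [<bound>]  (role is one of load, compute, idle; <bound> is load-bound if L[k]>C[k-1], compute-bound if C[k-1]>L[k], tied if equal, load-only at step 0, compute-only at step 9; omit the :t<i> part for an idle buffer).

step 2: A=load:t2 B=compute:t1 [load-bound]

  0. 5=5c; end=5; A:t0 B:-
  1. max(6,5)=6c; end=11; A:t0 B:t1
  2. max(7,4)=7c; end=18; A:t2 B:t1
  3. max(6,9)=9c; end=27; A:t2 B:t3
  4. max(5,6)=6c; end=33; A:t4 B:t3
  5. max(4,6)=6c; end=39; A:t4 B:t5
  6. max(8,4)=8c; end=47; A:t6 B:t5
  7. max(2,8)=8c; end=55; A:t6 B:t7
  8. max(8,5)=8c; end=63; A:t8 B:t7
  9. 6=6c; end=69; A:t8 B:t7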